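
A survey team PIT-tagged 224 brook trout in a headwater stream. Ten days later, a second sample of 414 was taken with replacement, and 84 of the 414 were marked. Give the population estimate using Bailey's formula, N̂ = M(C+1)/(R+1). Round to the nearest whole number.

N̂ = 224·(414+1)/(84+1) = 224·415/85 = 92960/85 ≈ 1093.6 → 1094

N ≈ 1094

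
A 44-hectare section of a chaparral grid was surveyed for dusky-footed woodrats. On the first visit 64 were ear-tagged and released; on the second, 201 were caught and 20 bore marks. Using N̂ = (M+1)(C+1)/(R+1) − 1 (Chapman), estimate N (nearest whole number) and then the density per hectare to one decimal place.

density ≈ 14.2 dusky-footed woodrats per hectare

N̂ = 65·202/21 − 1 = 13130/21 − 1 ≈ 624.2 → 624
Density = N̂ / area = 624 / 44 ≈ 14.18 → 14.2 per hectare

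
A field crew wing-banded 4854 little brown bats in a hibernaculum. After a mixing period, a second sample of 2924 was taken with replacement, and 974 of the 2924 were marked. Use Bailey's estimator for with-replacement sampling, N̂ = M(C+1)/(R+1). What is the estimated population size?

N = 14,562

N̂ = 4854·(2924+1)/(974+1) = 4854·2925/975 = 14197950/975 = 14562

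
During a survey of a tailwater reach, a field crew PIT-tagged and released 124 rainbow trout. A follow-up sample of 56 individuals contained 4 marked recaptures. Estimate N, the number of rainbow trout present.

If marked individuals mix randomly, R/C ≈ M/N, giving N ≈ M·C/R.
N = (124 × 56) / 4 = 6944 / 4 = 1736

N = 1736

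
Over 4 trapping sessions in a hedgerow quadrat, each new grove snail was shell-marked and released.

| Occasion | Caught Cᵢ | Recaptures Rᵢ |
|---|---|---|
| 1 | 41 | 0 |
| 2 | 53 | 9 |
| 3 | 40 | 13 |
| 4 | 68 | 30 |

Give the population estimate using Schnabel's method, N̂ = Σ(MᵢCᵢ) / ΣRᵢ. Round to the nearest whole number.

Marked at large before each occasion: Mᵢ = Σⱼ<ᵢ (Cⱼ − Rⱼ) → M1=0, M2=41, M3=85, M4=112
Σ MᵢCᵢ = 0·41 + 41·53 + 85·40 + 112·68 = 0 + 2173 + 3400 + 7616 = 13189
Σ Rᵢ = 0 + 9 + 13 + 30 = 52
N̂ = 13189 / 52 ≈ 253.6 → 254

N ≈ 254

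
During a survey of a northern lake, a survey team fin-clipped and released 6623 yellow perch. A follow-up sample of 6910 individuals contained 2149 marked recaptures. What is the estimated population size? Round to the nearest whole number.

N ≈ 21,296

If marked individuals mix randomly, R/C ≈ M/N, giving N ≈ M·C/R.
N = (6623 × 6910) / 2149 = 45764930 / 2149 ≈ 21295.9 → 21296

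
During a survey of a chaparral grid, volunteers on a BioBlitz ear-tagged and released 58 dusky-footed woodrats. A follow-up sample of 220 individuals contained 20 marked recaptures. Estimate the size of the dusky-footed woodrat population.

N = 638

If marked individuals mix randomly, R/C ≈ M/N, giving N ≈ M·C/R.
N = (58 × 220) / 20 = 12760 / 20 = 638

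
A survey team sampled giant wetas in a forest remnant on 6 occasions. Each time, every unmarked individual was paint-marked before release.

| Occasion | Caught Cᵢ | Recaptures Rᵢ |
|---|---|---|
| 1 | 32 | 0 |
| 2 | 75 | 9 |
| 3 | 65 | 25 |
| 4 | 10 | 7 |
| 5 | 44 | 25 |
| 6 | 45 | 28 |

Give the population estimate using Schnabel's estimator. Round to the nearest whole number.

Marked at large before each occasion: Mᵢ = Σⱼ<ᵢ (Cⱼ − Rⱼ) → M1=0, M2=32, M3=98, M4=138, M5=141, M6=160
Σ MᵢCᵢ = 0·32 + 32·75 + 98·65 + 138·10 + 141·44 + 160·45 = 0 + 2400 + 6370 + 1380 + 6204 + 7200 = 23554
Σ Rᵢ = 0 + 9 + 25 + 7 + 25 + 28 = 94
N̂ = 23554 / 94 ≈ 250.6 → 251

N ≈ 251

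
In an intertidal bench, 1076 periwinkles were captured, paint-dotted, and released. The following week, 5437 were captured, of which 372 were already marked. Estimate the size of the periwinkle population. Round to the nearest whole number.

If marked individuals mix randomly, R/C ≈ M/N, giving N ≈ M·C/R.
N = (1076 × 5437) / 372 = 5850212 / 372 ≈ 15726.4 → 15726

N ≈ 15,726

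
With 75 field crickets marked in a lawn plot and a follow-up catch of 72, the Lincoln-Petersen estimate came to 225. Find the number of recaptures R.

R = 24

From N = M·C/R: R = M·C / N = 75·72 / 225 = 5400 / 225 = 24.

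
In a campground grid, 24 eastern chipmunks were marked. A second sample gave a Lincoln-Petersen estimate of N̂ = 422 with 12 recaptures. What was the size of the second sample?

C = 211

From N = M·C/R: C = N·R / M = 422·12 / 24 = 5064 / 24 = 211.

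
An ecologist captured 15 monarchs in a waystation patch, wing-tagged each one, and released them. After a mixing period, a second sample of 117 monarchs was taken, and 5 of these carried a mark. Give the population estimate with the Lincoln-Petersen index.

The marked fraction in the recapture sample should equal the marked fraction in the population: 5/117 = 15/N.
N = (15 × 117) / 5 = 1755 / 5 = 351

N = 351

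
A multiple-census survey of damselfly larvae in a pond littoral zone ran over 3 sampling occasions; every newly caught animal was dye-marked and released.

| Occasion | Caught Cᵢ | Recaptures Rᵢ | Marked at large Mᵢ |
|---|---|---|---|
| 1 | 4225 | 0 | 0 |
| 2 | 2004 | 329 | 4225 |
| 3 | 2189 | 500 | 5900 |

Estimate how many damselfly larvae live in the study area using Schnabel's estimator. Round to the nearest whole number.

Σ MᵢCᵢ = 0·4225 + 4225·2004 + 5900·2189 = 0 + 8466900 + 12915100 = 21382000
Σ Rᵢ = 0 + 329 + 500 = 829
N̂ = 21382000 / 829 ≈ 25792.5 → 25793

N ≈ 25,793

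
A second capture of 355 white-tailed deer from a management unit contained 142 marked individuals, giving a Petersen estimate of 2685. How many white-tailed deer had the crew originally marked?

M = 1074

From N = M·C/R: M = N·R / C = 2685·142 / 355 = 381270 / 355 = 1074.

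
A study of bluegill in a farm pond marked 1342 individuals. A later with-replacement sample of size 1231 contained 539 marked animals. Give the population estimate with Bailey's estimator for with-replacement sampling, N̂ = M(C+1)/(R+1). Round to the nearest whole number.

N ≈ 3062

N̂ = 1342·(1231+1)/(539+1) = 1342·1232/540 = 1653344/540 ≈ 3061.7 → 3062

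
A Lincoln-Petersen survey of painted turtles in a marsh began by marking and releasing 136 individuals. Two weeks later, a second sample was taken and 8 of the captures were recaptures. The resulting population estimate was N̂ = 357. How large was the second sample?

C = 21

From N = M·C/R: C = N·R / M = 357·8 / 136 = 2856 / 136 = 21.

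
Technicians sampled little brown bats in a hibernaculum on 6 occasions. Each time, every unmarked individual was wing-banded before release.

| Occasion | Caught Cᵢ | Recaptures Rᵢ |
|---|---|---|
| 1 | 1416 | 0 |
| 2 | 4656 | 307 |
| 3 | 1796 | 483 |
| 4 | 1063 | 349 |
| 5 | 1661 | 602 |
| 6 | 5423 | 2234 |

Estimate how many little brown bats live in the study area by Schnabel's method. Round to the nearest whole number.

Marked at large before each occasion: Mᵢ = Σⱼ<ᵢ (Cⱼ − Rⱼ) → M1=0, M2=1416, M3=5765, M4=7078, M5=7792, M6=8851
Σ MᵢCᵢ = 0·1416 + 1416·4656 + 5765·1796 + 7078·1063 + 7792·1661 + 8851·5423 = 0 + 6592896 + 10353940 + 7523914 + 12942512 + 47998973 = 85412235
Σ Rᵢ = 0 + 307 + 483 + 349 + 602 + 2234 = 3975
N̂ = 85412235 / 3975 ≈ 21487.4 → 21487

N ≈ 21,487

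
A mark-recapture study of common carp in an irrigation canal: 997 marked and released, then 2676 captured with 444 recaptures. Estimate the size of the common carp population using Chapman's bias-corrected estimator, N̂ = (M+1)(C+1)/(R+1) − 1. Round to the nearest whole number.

N̂ = (997+1)(2676+1)/(444+1) − 1 = 998·2677/445 − 1
= 2671646/445 − 1 ≈ 6003.7 − 1 ≈ 6002.7 → 6003

N ≈ 6003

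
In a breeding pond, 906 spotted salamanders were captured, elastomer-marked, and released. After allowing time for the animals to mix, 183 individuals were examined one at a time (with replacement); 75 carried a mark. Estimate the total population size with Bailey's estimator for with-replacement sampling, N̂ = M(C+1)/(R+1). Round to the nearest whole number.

N ≈ 2193

N̂ = 906·(183+1)/(75+1) = 906·184/76 = 166704/76 ≈ 2193.47 → 2193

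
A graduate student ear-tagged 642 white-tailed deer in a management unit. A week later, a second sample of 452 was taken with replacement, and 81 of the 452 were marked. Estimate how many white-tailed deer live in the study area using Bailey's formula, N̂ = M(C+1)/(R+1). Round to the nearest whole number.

N̂ = 642·(452+1)/(81+1) = 642·453/82 = 290826/82 ≈ 3546.7 → 3547

N ≈ 3547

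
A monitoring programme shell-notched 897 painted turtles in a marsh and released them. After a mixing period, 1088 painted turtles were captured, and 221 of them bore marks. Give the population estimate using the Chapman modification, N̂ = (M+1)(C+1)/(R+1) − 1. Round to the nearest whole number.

N̂ = (897+1)(1088+1)/(221+1) − 1 = 898·1089/222 − 1
= 977922/222 − 1 ≈ 4405.1 − 1 ≈ 4404.1 → 4404

N ≈ 4404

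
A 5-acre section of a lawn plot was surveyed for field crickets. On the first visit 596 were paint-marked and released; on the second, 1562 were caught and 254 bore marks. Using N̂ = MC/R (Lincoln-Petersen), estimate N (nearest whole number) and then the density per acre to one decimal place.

density ≈ 733.0 field crickets per acre

N̂ = 596·1562/254 = 930952/254 ≈ 3665.2 → 3665
Density = N̂ / area = 3665 / 5 = 733.0 per acre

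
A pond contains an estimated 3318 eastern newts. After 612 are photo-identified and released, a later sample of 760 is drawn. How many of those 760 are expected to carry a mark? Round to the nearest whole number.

The marked fraction of the population is 612/3318, so in a sample of 760 expect C·(M/N) marked.
E[R] = 612 × 760 / 3318 = 465120 / 3318 ≈ 140.2 → 140

expected recaptures ≈ 140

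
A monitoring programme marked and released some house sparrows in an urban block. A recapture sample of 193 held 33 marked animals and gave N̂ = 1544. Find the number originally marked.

From N = M·C/R: M = N·R / C = 1544·33 / 193 = 50952 / 193 = 264.

M = 264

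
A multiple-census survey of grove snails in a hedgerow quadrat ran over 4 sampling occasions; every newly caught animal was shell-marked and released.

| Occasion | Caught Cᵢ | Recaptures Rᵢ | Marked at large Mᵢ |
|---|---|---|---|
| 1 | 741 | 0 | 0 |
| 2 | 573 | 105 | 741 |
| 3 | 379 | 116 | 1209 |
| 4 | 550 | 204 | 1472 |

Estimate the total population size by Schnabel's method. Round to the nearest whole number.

N ≈ 3982

Σ MᵢCᵢ = 0·741 + 741·573 + 1209·379 + 1472·550 = 0 + 424593 + 458211 + 809600 = 1692404
Σ Rᵢ = 0 + 105 + 116 + 204 = 425
N̂ = 1692404 / 425 ≈ 3982.1 → 3982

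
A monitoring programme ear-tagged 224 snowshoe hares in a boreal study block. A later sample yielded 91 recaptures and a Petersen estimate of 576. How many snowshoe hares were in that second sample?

From N = M·C/R: C = N·R / M = 576·91 / 224 = 52416 / 224 = 234.

C = 234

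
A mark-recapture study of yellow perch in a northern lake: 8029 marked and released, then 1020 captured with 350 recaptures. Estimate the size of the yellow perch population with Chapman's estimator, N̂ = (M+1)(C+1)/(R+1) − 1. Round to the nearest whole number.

N ≈ 23,357

N̂ = (8029+1)(1020+1)/(350+1) − 1 = 8030·1021/351 − 1
= 8198630/351 − 1 ≈ 23357.9 − 1 ≈ 23356.9 → 23357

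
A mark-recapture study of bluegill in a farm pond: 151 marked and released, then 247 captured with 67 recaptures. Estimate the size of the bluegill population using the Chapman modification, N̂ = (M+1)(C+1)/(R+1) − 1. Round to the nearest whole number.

N ≈ 553

N̂ = (151+1)(247+1)/(67+1) − 1 = 152·248/68 − 1
= 37696/68 − 1 ≈ 554.4 − 1 ≈ 553.4 → 553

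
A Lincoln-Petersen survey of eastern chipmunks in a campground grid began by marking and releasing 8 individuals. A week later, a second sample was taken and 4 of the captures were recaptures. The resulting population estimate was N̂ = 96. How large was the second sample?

C = 48

From N = M·C/R: C = N·R / M = 96·4 / 8 = 384 / 8 = 48.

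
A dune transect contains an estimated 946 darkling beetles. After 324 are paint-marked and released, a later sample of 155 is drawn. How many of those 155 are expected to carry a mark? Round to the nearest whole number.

expected recaptures ≈ 53

The marked fraction of the population is 324/946, so in a sample of 155 expect C·(M/N) marked.
E[R] = 324 × 155 / 946 = 50220 / 946 ≈ 53.1 → 53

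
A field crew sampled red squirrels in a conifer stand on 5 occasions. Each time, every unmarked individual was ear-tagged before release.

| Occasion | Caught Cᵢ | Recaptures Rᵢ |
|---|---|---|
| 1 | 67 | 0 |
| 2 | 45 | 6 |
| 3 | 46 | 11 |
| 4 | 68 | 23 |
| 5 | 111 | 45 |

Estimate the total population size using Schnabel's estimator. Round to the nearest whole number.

Marked at large before each occasion: Mᵢ = Σⱼ<ᵢ (Cⱼ − Rⱼ) → M1=0, M2=67, M3=106, M4=141, M5=186
Σ MᵢCᵢ = 0·67 + 67·45 + 106·46 + 141·68 + 186·111 = 0 + 3015 + 4876 + 9588 + 20646 = 38125
Σ Rᵢ = 0 + 6 + 11 + 23 + 45 = 85
N̂ = 38125 / 85 ≈ 448.5 → 449

N ≈ 449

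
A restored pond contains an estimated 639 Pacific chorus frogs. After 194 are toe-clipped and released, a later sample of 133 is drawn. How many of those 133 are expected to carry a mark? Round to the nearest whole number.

Expected recaptures E[R] = M·C / N.
E[R] = 194 × 133 / 639 = 25802 / 639 ≈ 40.4 → 40

expected recaptures ≈ 40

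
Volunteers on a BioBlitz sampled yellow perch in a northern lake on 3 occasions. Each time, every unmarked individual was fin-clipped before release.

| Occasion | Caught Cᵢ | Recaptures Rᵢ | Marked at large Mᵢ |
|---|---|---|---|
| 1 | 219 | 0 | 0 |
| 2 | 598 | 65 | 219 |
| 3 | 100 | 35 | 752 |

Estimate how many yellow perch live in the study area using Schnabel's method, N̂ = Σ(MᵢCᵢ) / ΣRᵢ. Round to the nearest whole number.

N ≈ 2062

Σ MᵢCᵢ = 0·219 + 219·598 + 752·100 = 0 + 130962 + 75200 = 206162
Σ Rᵢ = 0 + 65 + 35 = 100
N̂ = 206162 / 100 ≈ 2061.6 → 2062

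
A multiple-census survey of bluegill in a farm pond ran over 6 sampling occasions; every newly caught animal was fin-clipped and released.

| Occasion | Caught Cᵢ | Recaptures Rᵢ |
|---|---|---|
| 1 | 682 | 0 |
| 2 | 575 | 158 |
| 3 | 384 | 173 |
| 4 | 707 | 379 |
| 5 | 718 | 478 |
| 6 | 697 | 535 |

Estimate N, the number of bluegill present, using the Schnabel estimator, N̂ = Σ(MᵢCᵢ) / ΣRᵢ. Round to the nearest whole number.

N ≈ 2452

Marked at large before each occasion: Mᵢ = Σⱼ<ᵢ (Cⱼ − Rⱼ) → M1=0, M2=682, M3=1099, M4=1310, M5=1638, M6=1878
Σ MᵢCᵢ = 0·682 + 682·575 + 1099·384 + 1310·707 + 1638·718 + 1878·697 = 0 + 392150 + 422016 + 926170 + 1176084 + 1308966 = 4225386
Σ Rᵢ = 0 + 158 + 173 + 379 + 478 + 535 = 1723
N̂ = 4225386 / 1723 ≈ 2452.3 → 2452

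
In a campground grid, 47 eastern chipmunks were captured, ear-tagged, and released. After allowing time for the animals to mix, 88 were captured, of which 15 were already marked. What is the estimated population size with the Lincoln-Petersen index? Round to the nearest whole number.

N ≈ 276

N = (47 × 88) / 15 = 4136 / 15 ≈ 275.7 → 276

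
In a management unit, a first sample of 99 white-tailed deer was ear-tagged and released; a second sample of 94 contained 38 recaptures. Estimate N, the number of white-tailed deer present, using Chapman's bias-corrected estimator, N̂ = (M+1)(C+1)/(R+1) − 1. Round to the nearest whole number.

N̂ = (99+1)(94+1)/(38+1) − 1 = 100·95/39 − 1
= 9500/39 − 1 ≈ 243.6 − 1 ≈ 242.6 → 243

N ≈ 243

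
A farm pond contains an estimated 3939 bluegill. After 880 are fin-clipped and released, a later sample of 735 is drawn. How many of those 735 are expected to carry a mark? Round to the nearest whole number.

expected recaptures ≈ 164

Expected recaptures E[R] = M·C / N.
E[R] = 880 × 735 / 3939 = 646800 / 3939 ≈ 164.2 → 164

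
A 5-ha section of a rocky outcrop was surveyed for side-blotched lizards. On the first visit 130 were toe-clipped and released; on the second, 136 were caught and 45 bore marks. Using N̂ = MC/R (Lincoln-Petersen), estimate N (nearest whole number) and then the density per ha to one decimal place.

density ≈ 78.6 side-blotched lizards per ha

N̂ = 130·136/45 = 17680/45 ≈ 392.9 → 393
Density = N̂ / area = 393 / 5 ≈ 78.60 → 78.6 per ha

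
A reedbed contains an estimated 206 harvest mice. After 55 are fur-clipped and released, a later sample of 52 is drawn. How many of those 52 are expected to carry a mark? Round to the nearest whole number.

Expected recaptures E[R] = M·C / N.
E[R] = 55 × 52 / 206 = 2860 / 206 ≈ 13.9 → 14

expected recaptures ≈ 14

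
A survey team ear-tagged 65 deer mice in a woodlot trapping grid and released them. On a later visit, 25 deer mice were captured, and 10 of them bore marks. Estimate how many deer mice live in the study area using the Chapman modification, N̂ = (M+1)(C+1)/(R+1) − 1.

N = 155

N̂ = (65+1)(25+1)/(10+1) − 1 = 66·26/11 − 1
= 1716/11 − 1 = 156 − 1 = 155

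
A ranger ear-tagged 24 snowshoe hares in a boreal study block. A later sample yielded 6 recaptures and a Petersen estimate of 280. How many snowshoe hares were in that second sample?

C = 70

From N = M·C/R: C = N·R / M = 280·6 / 24 = 1680 / 24 = 70.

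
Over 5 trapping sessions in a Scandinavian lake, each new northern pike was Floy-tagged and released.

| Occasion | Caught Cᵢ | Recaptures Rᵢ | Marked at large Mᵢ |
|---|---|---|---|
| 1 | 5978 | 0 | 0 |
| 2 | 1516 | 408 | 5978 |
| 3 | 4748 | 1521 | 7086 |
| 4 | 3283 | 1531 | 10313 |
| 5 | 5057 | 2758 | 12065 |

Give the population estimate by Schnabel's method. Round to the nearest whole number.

Σ MᵢCᵢ = 0·5978 + 5978·1516 + 7086·4748 + 10313·3283 + 12065·5057 = 0 + 9062648 + 33644328 + 33857579 + 61012705 = 137577260
Σ Rᵢ = 0 + 408 + 1521 + 1531 + 2758 = 6218
N̂ = 137577260 / 6218 ≈ 22125.6 → 22126

N ≈ 22,126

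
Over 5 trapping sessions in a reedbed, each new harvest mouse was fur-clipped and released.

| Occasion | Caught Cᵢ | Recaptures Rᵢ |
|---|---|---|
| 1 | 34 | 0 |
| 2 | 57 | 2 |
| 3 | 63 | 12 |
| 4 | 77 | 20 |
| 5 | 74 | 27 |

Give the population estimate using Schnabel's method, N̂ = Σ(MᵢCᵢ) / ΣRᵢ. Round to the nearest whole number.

Marked at large before each occasion: Mᵢ = Σⱼ<ᵢ (Cⱼ − Rⱼ) → M1=0, M2=34, M3=89, M4=140, M5=197
Σ MᵢCᵢ = 0·34 + 34·57 + 89·63 + 140·77 + 197·74 = 0 + 1938 + 5607 + 10780 + 14578 = 32903
Σ Rᵢ = 0 + 2 + 12 + 20 + 27 = 61
N̂ = 32903 / 61 ≈ 539.4 → 539

N ≈ 539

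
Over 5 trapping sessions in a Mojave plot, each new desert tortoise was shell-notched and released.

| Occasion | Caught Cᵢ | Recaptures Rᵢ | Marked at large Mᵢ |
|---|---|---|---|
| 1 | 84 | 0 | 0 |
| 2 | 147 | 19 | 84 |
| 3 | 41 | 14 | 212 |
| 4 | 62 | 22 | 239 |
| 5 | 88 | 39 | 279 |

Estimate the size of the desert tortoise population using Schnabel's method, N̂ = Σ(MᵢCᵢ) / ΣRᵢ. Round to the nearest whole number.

Σ MᵢCᵢ = 0·84 + 84·147 + 212·41 + 239·62 + 279·88 = 0 + 12348 + 8692 + 14818 + 24552 = 60410
Σ Rᵢ = 0 + 19 + 14 + 22 + 39 = 94
N̂ = 60410 / 94 ≈ 642.7 → 643

N ≈ 643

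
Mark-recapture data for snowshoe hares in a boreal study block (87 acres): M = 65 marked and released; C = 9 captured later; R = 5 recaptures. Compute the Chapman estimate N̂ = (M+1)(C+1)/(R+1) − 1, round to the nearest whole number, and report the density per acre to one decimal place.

N̂ = 66·10/6 − 1 = 660/6 − 1 = 109
Density = N̂ / area = 109 / 87 ≈ 1.25 → 1.3 per acre

density ≈ 1.3 snowshoe hares per acre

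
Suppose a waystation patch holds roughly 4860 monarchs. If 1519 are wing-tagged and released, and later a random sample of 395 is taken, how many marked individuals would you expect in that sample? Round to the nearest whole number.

Expected recaptures E[R] = M·C / N.
E[R] = 1519 × 395 / 4860 = 600005 / 4860 ≈ 123.46 → 123

expected recaptures ≈ 123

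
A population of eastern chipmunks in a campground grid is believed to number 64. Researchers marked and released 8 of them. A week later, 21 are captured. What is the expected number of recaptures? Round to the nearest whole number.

The marked fraction of the population is 8/64, so in a sample of 21 expect C·(M/N) marked.
E[R] = 8 × 21 / 64 = 168 / 64 ≈ 2.6 → 3

expected recaptures ≈ 3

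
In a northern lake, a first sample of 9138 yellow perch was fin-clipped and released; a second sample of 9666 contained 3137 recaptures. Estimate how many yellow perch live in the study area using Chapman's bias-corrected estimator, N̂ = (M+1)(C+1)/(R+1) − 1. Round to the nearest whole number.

N̂ = (9138+1)(9666+1)/(3137+1) − 1 = 9139·9667/3138 − 1
= 88346713/3138 − 1 ≈ 28153.8 − 1 ≈ 28152.8 → 28153

N ≈ 28,153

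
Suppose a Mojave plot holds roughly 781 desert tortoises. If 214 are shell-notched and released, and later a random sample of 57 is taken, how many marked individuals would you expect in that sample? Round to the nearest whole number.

Expected recaptures E[R] = M·C / N.
E[R] = 214 × 57 / 781 = 12198 / 781 ≈ 15.6 → 16

expected recaptures ≈ 16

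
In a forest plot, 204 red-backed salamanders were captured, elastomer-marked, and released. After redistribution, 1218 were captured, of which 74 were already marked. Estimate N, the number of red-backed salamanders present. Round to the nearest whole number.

N = (204 × 1218) / 74 = 248472 / 74 ≈ 3357.7 → 3358

N ≈ 3358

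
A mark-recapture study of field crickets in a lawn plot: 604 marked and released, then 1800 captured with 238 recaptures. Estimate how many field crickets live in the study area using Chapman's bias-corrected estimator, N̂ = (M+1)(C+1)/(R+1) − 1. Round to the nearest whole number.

N ≈ 4558

N̂ = (604+1)(1800+1)/(238+1) − 1 = 605·1801/239 − 1
= 1089605/239 − 1 ≈ 4559.0 − 1 ≈ 4558.0 → 4558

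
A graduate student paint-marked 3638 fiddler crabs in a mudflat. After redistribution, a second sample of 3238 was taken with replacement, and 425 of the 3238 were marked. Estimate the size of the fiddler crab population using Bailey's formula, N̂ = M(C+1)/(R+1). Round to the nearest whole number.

N̂ = 3638·(3238+1)/(425+1) = 3638·3239/426 = 11783482/426 ≈ 27660.8 → 27661

N ≈ 27,661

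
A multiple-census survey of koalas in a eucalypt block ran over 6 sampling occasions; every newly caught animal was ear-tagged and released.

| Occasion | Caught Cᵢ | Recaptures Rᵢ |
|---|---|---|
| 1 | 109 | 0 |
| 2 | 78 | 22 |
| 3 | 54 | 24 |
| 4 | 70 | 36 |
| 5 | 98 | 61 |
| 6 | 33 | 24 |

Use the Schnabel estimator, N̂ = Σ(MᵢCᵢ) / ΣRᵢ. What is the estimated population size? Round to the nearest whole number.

Marked at large before each occasion: Mᵢ = Σⱼ<ᵢ (Cⱼ − Rⱼ) → M1=0, M2=109, M3=165, M4=195, M5=229, M6=266
Σ MᵢCᵢ = 0·109 + 109·78 + 165·54 + 195·70 + 229·98 + 266·33 = 0 + 8502 + 8910 + 13650 + 22442 + 8778 = 62282
Σ Rᵢ = 0 + 22 + 24 + 36 + 61 + 24 = 167
N̂ = 62282 / 167 ≈ 372.9 → 373

N ≈ 373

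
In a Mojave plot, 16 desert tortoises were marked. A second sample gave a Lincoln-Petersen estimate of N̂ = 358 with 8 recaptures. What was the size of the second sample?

C = 179

From N = M·C/R: C = N·R / M = 358·8 / 16 = 2864 / 16 = 179.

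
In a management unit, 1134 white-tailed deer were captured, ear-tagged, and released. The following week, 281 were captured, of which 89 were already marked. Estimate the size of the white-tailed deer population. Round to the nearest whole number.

If marked individuals mix randomly, R/C ≈ M/N, giving N ≈ M·C/R.
N = (1134 × 281) / 89 = 318654 / 89 ≈ 3580.4 → 3580

N ≈ 3580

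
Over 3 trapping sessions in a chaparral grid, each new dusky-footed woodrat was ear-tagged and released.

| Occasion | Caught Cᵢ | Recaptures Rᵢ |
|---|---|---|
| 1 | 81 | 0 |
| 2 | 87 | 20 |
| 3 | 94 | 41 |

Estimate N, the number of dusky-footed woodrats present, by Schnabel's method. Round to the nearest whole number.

N ≈ 344

Marked at large before each occasion: Mᵢ = Σⱼ<ᵢ (Cⱼ − Rⱼ) → M1=0, M2=81, M3=148
Σ MᵢCᵢ = 0·81 + 81·87 + 148·94 = 0 + 7047 + 13912 = 20959
Σ Rᵢ = 0 + 20 + 41 = 61
N̂ = 20959 / 61 ≈ 343.6 → 344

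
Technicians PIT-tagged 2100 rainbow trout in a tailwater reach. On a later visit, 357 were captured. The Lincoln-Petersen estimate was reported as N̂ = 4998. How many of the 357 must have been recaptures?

R = 150

From N = M·C/R: R = M·C / N = 2100·357 / 4998 = 749700 / 4998 = 150.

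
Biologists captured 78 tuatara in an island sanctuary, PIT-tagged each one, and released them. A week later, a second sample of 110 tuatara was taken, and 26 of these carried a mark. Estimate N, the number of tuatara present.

N = 330

N = (78 × 110) / 26 = 8580 / 26 = 330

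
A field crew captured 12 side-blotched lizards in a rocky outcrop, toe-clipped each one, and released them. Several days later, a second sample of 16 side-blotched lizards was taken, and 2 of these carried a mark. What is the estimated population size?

N = 96

N = (12 × 16) / 2 = 192 / 2 = 96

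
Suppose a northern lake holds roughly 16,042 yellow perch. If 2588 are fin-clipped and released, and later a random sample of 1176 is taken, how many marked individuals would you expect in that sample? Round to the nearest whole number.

expected recaptures ≈ 190

The marked fraction of the population is 2588/16042, so in a sample of 1176 expect C·(M/N) marked.
E[R] = 2588 × 1176 / 16042 = 3043488 / 16042 ≈ 189.7 → 190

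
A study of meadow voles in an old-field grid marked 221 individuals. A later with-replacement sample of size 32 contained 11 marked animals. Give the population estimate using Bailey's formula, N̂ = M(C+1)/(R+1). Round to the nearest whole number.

N̂ = 221·(32+1)/(11+1) = 221·33/12 = 7293/12 ≈ 607.8 → 608

N ≈ 608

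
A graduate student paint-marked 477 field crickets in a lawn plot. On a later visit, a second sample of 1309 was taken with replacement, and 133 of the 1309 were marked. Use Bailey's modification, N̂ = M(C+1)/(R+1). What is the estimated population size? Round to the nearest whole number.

N ≈ 4663

N̂ = 477·(1309+1)/(133+1) = 477·1310/134 = 624870/134 ≈ 4663.2 → 4663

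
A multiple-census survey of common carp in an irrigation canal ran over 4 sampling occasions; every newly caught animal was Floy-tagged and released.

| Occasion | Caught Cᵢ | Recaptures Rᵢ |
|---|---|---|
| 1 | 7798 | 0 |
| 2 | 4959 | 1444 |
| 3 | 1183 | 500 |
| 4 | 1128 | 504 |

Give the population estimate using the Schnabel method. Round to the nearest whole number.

Marked at large before each occasion: Mᵢ = Σⱼ<ᵢ (Cⱼ − Rⱼ) → M1=0, M2=7798, M3=11313, M4=11996
Σ MᵢCᵢ = 0·7798 + 7798·4959 + 11313·1183 + 11996·1128 = 0 + 38670282 + 13383279 + 13531488 = 65585049
Σ Rᵢ = 0 + 1444 + 500 + 504 = 2448
N̂ = 65585049 / 2448 ≈ 26791.3 → 26791

N ≈ 26,791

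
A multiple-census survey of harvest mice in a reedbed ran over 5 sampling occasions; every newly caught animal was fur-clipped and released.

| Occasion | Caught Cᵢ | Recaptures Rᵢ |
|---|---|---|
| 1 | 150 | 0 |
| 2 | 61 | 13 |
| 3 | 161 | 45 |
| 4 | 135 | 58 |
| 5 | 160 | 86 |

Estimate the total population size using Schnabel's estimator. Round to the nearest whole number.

N ≈ 723

Marked at large before each occasion: Mᵢ = Σⱼ<ᵢ (Cⱼ − Rⱼ) → M1=0, M2=150, M3=198, M4=314, M5=391
Σ MᵢCᵢ = 0·150 + 150·61 + 198·161 + 314·135 + 391·160 = 0 + 9150 + 31878 + 42390 + 62560 = 145978
Σ Rᵢ = 0 + 13 + 45 + 58 + 86 = 202
N̂ = 145978 / 202 ≈ 722.7 → 723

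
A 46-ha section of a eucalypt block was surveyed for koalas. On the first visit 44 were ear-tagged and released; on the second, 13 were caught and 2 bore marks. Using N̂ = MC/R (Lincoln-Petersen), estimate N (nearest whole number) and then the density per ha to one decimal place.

density ≈ 6.2 koalas per ha

N̂ = 44·13/2 = 572/2 = 286
Density = N̂ / area = 286 / 46 ≈ 6.22 → 6.2 per ha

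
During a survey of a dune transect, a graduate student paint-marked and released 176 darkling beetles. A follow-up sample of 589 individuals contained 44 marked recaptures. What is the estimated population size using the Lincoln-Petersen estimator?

The marked fraction in the recapture sample should equal the marked fraction in the population: 44/589 = 176/N.
N = (176 × 589) / 44 = 103664 / 44 = 2356

N = 2356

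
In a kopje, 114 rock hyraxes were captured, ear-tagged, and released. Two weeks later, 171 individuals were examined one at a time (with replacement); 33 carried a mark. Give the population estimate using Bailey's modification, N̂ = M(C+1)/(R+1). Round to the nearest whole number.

N̂ = 114·(171+1)/(33+1) = 114·172/34 = 19608/34 ≈ 576.7 → 577

N ≈ 577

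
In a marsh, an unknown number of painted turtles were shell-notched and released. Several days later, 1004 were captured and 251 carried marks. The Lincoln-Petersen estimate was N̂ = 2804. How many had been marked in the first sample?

From N = M·C/R: M = N·R / C = 2804·251 / 1004 = 703804 / 1004 = 701.

M = 701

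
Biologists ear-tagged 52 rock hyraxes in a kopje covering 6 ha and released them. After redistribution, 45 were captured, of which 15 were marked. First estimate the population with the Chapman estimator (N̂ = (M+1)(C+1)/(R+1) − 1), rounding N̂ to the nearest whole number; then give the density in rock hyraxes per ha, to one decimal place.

density ≈ 25.2 rock hyraxes per ha

N̂ = 53·46/16 − 1 = 2438/16 − 1 ≈ 151.4 → 151
Density = N̂ / area = 151 / 6 ≈ 25.17 → 25.2 per ha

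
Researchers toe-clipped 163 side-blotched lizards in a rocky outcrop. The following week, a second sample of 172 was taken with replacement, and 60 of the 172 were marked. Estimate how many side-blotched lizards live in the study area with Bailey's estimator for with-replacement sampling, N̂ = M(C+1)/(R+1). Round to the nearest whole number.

N̂ = 163·(172+1)/(60+1) = 163·173/61 = 28199/61 ≈ 462.3 → 462

N ≈ 462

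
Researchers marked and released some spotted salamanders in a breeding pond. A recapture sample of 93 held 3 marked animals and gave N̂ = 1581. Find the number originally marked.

M = 51

From N = M·C/R: M = N·R / C = 1581·3 / 93 = 4743 / 93 = 51.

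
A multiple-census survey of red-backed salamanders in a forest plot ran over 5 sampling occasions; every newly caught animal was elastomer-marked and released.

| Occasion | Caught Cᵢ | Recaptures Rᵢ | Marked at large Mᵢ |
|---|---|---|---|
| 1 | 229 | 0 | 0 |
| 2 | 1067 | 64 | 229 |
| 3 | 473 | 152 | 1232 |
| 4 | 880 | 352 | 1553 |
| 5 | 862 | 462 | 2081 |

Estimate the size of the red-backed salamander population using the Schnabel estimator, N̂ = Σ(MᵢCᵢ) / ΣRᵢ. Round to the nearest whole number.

N ≈ 3871

Σ MᵢCᵢ = 0·229 + 229·1067 + 1232·473 + 1553·880 + 2081·862 = 0 + 244343 + 582736 + 1366640 + 1793822 = 3987541
Σ Rᵢ = 0 + 64 + 152 + 352 + 462 = 1030
N̂ = 3987541 / 1030 ≈ 3871.4 → 3871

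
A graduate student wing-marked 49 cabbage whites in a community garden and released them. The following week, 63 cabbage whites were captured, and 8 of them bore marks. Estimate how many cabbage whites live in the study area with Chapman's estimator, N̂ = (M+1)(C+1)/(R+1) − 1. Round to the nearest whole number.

N̂ = (49+1)(63+1)/(8+1) − 1 = 50·64/9 − 1
= 3200/9 − 1 ≈ 355.6 − 1 ≈ 354.6 → 355

N ≈ 355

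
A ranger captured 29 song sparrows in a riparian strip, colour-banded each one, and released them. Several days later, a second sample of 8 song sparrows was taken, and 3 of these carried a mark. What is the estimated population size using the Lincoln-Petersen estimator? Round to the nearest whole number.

The marked fraction in the recapture sample should equal the marked fraction in the population: 3/8 = 29/N.
N = (29 × 8) / 3 = 232 / 3 ≈ 77.3 → 77

N ≈ 77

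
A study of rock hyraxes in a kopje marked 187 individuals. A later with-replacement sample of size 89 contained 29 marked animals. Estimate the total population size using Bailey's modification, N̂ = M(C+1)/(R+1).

N = 561

N̂ = 187·(89+1)/(29+1) = 187·90/30 = 16830/30 = 561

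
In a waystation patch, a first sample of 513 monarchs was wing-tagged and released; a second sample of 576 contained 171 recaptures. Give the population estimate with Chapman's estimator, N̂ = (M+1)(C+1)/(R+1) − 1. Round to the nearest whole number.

N ≈ 1723

N̂ = (513+1)(576+1)/(171+1) − 1 = 514·577/172 − 1
= 296578/172 − 1 ≈ 1724.3 − 1 ≈ 1723.3 → 1723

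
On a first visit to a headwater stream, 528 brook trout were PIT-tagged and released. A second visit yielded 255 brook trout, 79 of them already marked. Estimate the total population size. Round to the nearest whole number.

N ≈ 1704

If marked individuals mix randomly, R/C ≈ M/N, giving N ≈ M·C/R.
N = (528 × 255) / 79 = 134640 / 79 ≈ 1704.3 → 1704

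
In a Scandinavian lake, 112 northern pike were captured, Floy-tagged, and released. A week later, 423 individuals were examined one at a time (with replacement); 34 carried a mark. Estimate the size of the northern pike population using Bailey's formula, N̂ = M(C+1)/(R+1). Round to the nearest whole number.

N ≈ 1357

N̂ = 112·(423+1)/(34+1) = 112·424/35 = 47488/35 ≈ 1356.8 → 1357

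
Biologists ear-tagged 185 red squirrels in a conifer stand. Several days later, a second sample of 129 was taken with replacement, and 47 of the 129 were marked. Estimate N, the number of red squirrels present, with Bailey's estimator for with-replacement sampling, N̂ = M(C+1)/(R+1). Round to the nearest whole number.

N ≈ 501

N̂ = 185·(129+1)/(47+1) = 185·130/48 = 24050/48 ≈ 501.0 → 501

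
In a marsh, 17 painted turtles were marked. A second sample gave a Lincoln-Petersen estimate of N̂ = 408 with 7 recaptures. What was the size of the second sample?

From N = M·C/R: C = N·R / M = 408·7 / 17 = 2856 / 17 = 168.

C = 168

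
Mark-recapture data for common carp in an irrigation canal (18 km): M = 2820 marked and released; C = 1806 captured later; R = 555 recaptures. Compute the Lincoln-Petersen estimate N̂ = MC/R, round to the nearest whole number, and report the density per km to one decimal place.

density ≈ 509.8 common carp per km

N̂ = 2820·1806/555 = 5092920/555 ≈ 9176.4 → 9176
Density = N̂ / area = 9176 / 18 ≈ 509.78 → 509.8 per km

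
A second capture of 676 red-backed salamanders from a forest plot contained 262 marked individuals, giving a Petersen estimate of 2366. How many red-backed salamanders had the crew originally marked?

M = 917

From N = M·C/R: M = N·R / C = 2366·262 / 676 = 619892 / 676 = 917.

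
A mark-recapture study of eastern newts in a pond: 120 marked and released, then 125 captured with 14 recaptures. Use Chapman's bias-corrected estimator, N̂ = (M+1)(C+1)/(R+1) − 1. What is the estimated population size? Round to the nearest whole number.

N ≈ 1015

N̂ = (120+1)(125+1)/(14+1) − 1 = 121·126/15 − 1
= 15246/15 − 1 ≈ 1016.4 − 1 ≈ 1015.4 → 1015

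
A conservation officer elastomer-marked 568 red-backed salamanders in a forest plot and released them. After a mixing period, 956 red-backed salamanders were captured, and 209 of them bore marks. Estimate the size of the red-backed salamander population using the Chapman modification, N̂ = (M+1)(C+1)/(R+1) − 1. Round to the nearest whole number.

N̂ = (568+1)(956+1)/(209+1) − 1 = 569·957/210 − 1
= 544533/210 − 1 ≈ 2593.0 − 1 ≈ 2592.0 → 2592

N ≈ 2592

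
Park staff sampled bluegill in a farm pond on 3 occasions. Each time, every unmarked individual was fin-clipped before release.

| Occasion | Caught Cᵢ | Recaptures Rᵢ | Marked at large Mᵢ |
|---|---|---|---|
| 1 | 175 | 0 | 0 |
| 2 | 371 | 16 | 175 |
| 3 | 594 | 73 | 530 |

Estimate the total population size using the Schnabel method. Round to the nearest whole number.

N ≈ 4267

Σ MᵢCᵢ = 0·175 + 175·371 + 530·594 = 0 + 64925 + 314820 = 379745
Σ Rᵢ = 0 + 16 + 73 = 89
N̂ = 379745 / 89 ≈ 4266.8 → 4267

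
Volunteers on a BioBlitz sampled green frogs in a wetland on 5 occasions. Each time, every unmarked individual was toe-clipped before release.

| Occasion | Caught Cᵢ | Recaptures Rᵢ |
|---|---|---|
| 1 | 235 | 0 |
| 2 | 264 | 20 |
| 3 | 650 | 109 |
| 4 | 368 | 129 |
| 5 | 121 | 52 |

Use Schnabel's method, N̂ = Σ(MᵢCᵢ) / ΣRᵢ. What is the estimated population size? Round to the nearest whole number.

Marked at large before each occasion: Mᵢ = Σⱼ<ᵢ (Cⱼ − Rⱼ) → M1=0, M2=235, M3=479, M4=1020, M5=1259
Σ MᵢCᵢ = 0·235 + 235·264 + 479·650 + 1020·368 + 1259·121 = 0 + 62040 + 311350 + 375360 + 152339 = 901089
Σ Rᵢ = 0 + 20 + 109 + 129 + 52 = 310
N̂ = 901089 / 310 ≈ 2906.7 → 2907

N ≈ 2907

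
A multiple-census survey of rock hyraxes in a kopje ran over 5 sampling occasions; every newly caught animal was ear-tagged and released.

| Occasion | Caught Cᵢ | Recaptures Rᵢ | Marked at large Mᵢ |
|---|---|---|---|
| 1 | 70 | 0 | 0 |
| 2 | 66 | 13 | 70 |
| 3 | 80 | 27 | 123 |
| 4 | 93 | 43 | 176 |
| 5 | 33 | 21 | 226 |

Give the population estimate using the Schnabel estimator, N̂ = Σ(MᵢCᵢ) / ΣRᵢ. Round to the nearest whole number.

Σ MᵢCᵢ = 0·70 + 70·66 + 123·80 + 176·93 + 226·33 = 0 + 4620 + 9840 + 16368 + 7458 = 38286
Σ Rᵢ = 0 + 13 + 27 + 43 + 21 = 104
N̂ = 38286 / 104 ≈ 368.1 → 368

N ≈ 368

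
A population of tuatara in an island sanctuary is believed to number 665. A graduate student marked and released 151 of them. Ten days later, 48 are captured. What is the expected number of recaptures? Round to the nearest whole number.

expected recaptures ≈ 11

Expected recaptures E[R] = M·C / N.
E[R] = 151 × 48 / 665 = 7248 / 665 ≈ 10.9 → 11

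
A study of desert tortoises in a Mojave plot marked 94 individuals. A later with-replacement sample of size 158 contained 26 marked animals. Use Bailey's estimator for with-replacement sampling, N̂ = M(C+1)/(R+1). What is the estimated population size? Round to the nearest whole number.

N̂ = 94·(158+1)/(26+1) = 94·159/27 = 14946/27 ≈ 553.6 → 554

N ≈ 554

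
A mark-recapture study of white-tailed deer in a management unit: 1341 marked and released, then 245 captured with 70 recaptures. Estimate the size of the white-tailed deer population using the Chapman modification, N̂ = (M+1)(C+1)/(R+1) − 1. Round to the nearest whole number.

N ≈ 4649

N̂ = (1341+1)(245+1)/(70+1) − 1 = 1342·246/71 − 1
= 330132/71 − 1 ≈ 4649.7 − 1 ≈ 4648.7 → 4649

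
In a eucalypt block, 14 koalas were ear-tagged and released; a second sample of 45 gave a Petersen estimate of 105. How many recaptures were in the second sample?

From N = M·C/R: R = M·C / N = 14·45 / 105 = 630 / 105 = 6.

R = 6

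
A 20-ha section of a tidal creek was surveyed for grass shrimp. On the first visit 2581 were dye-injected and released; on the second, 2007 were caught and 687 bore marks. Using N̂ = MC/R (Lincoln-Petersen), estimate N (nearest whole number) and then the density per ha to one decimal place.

density ≈ 377.0 grass shrimp per ha

N̂ = 2581·2007/687 = 5180067/687 ≈ 7540.1 → 7540
Density = N̂ / area = 7540 / 20 = 377.0 per ha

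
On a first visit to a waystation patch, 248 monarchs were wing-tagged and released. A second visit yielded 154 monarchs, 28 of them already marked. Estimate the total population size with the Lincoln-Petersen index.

N = (248 × 154) / 28 = 38192 / 28 = 1364

N = 1364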